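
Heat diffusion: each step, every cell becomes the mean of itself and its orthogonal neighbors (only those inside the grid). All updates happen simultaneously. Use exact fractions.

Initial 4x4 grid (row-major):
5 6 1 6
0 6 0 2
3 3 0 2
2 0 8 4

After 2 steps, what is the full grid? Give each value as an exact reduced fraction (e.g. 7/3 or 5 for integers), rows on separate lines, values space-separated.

After step 1:
  11/3 9/2 13/4 3
  7/2 3 9/5 5/2
  2 12/5 13/5 2
  5/3 13/4 3 14/3
After step 2:
  35/9 173/48 251/80 35/12
  73/24 76/25 263/100 93/40
  287/120 53/20 59/25 353/120
  83/36 619/240 811/240 29/9

Answer: 35/9 173/48 251/80 35/12
73/24 76/25 263/100 93/40
287/120 53/20 59/25 353/120
83/36 619/240 811/240 29/9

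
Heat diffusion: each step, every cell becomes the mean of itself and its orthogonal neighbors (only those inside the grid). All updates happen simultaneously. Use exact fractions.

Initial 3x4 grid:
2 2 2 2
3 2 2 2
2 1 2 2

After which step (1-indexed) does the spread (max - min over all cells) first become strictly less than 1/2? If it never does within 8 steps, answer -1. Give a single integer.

Step 1: max=7/3, min=7/4, spread=7/12
Step 2: max=79/36, min=15/8, spread=23/72
  -> spread < 1/2 first at step 2
Step 3: max=925/432, min=457/240, spread=32/135
Step 4: max=10879/5184, min=4177/2160, spread=4271/25920
Step 5: max=3222913/1555200, min=126007/64800, spread=39749/311040
Step 6: max=191699147/93312000, min=3797959/1944000, spread=1879423/18662400
Step 7: max=11430643393/5598720000, min=114444883/58320000, spread=3551477/44789760
Step 8: max=682753525187/335923200000, min=13783181869/6998400000, spread=846431819/13436928000

Answer: 2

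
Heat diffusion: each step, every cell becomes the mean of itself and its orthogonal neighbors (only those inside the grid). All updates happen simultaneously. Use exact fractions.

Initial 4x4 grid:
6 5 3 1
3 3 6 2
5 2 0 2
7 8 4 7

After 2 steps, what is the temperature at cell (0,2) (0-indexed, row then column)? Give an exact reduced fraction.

Step 1: cell (0,2) = 15/4
Step 2: cell (0,2) = 16/5
Full grid after step 2:
  79/18 247/60 16/5 17/6
  509/120 187/50 159/50 103/40
  563/120 197/50 167/50 379/120
  97/18 76/15 257/60 71/18

Answer: 16/5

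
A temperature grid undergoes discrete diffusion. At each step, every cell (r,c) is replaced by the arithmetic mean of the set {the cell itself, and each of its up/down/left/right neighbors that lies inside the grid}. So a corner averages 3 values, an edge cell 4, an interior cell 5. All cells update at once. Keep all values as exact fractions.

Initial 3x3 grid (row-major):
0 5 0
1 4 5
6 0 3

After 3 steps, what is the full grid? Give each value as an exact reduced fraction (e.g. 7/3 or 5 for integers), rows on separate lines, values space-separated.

After step 1:
  2 9/4 10/3
  11/4 3 3
  7/3 13/4 8/3
After step 2:
  7/3 127/48 103/36
  121/48 57/20 3
  25/9 45/16 107/36
After step 3:
  5/2 7697/2880 1225/432
  7547/2880 3319/1200 701/240
  73/27 913/320 1265/432

Answer: 5/2 7697/2880 1225/432
7547/2880 3319/1200 701/240
73/27 913/320 1265/432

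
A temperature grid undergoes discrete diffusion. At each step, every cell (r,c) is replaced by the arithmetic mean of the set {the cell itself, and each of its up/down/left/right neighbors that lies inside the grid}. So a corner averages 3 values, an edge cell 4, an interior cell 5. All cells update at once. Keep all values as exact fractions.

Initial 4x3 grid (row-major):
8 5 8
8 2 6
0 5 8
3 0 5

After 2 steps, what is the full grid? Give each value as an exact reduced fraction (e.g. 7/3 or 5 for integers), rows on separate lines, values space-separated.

After step 1:
  7 23/4 19/3
  9/2 26/5 6
  4 3 6
  1 13/4 13/3
After step 2:
  23/4 1457/240 217/36
  207/40 489/100 353/60
  25/8 429/100 29/6
  11/4 139/48 163/36

Answer: 23/4 1457/240 217/36
207/40 489/100 353/60
25/8 429/100 29/6
11/4 139/48 163/36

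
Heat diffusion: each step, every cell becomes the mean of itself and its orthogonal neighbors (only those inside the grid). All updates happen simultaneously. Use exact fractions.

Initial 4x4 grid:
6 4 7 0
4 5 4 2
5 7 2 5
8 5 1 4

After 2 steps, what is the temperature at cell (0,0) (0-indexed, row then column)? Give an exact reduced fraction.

Step 1: cell (0,0) = 14/3
Step 2: cell (0,0) = 91/18
Full grid after step 2:
  91/18 1123/240 65/16 19/6
  307/60 241/50 191/50 13/4
  109/20 493/100 377/100 197/60
  23/4 381/80 923/240 115/36

Answer: 91/18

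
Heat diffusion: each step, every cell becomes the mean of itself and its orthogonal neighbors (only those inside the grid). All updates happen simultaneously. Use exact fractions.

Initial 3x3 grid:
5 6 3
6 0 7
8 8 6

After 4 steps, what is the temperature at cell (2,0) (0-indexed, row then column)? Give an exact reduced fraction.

Answer: 725323/129600

Derivation:
Step 1: cell (2,0) = 22/3
Step 2: cell (2,0) = 211/36
Step 3: cell (2,0) = 12929/2160
Step 4: cell (2,0) = 725323/129600
Full grid after step 4:
  647723/129600 241037/48000 312899/64800
  1567847/288000 1859167/360000 283901/54000
  725323/129600 2455333/432000 117233/21600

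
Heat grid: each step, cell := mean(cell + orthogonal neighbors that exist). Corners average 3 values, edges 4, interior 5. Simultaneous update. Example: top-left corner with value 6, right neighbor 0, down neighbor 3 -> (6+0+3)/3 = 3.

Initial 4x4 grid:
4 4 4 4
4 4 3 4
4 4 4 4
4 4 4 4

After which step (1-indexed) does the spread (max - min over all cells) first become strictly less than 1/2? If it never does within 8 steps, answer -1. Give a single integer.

Step 1: max=4, min=15/4, spread=1/4
  -> spread < 1/2 first at step 1
Step 2: max=4, min=189/50, spread=11/50
Step 3: max=4, min=9233/2400, spread=367/2400
Step 4: max=2387/600, min=41629/10800, spread=1337/10800
Step 5: max=71531/18000, min=1254331/324000, spread=33227/324000
Step 6: max=427951/108000, min=37665673/9720000, spread=849917/9720000
Step 7: max=6411467/1620000, min=1132685653/291600000, spread=21378407/291600000
Step 8: max=1920311657/486000000, min=34025537629/8748000000, spread=540072197/8748000000

Answer: 1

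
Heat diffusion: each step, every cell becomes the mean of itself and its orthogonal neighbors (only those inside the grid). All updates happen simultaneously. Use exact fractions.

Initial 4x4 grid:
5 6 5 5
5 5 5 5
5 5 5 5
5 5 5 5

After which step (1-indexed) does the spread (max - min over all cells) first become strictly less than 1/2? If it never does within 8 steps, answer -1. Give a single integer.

Answer: 1

Derivation:
Step 1: max=16/3, min=5, spread=1/3
  -> spread < 1/2 first at step 1
Step 2: max=631/120, min=5, spread=31/120
Step 3: max=5611/1080, min=5, spread=211/1080
Step 4: max=556843/108000, min=5, spread=16843/108000
Step 5: max=4998643/972000, min=45079/9000, spread=130111/972000
Step 6: max=149442367/29160000, min=2707159/540000, spread=3255781/29160000
Step 7: max=4474353691/874800000, min=2711107/540000, spread=82360351/874800000
Step 8: max=133971316891/26244000000, min=488506441/97200000, spread=2074577821/26244000000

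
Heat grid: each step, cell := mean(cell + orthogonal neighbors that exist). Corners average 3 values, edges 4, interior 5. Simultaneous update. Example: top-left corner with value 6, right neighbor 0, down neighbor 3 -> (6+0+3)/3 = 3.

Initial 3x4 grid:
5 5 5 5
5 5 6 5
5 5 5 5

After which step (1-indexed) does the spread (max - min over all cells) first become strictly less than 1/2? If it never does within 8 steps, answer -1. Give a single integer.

Step 1: max=21/4, min=5, spread=1/4
  -> spread < 1/2 first at step 1
Step 2: max=523/100, min=5, spread=23/100
Step 3: max=24811/4800, min=2013/400, spread=131/960
Step 4: max=222551/43200, min=36391/7200, spread=841/8640
Step 5: max=88942051/17280000, min=7293373/1440000, spread=56863/691200
Step 6: max=799134341/155520000, min=65789543/12960000, spread=386393/6220800
Step 7: max=319433723131/62208000000, min=26340358813/5184000000, spread=26795339/497664000
Step 8: max=19146215714129/3732480000000, min=1582286149667/311040000000, spread=254051069/5971968000

Answer: 1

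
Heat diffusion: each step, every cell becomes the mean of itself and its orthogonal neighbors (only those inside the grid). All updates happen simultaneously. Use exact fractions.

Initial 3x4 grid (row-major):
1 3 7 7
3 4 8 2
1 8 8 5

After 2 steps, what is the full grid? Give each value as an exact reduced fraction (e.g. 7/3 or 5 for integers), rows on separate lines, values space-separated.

Answer: 25/9 263/60 317/60 205/36
827/240 89/20 6 649/120
23/6 217/40 233/40 71/12

Derivation:
After step 1:
  7/3 15/4 25/4 16/3
  9/4 26/5 29/5 11/2
  4 21/4 29/4 5
After step 2:
  25/9 263/60 317/60 205/36
  827/240 89/20 6 649/120
  23/6 217/40 233/40 71/12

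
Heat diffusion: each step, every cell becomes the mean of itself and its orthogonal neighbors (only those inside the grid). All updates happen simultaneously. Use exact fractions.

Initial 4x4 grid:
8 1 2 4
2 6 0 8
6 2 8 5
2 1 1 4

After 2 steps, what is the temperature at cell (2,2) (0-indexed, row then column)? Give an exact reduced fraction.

Step 1: cell (2,2) = 16/5
Step 2: cell (2,2) = 447/100
Full grid after step 2:
  161/36 89/30 58/15 32/9
  431/120 427/100 81/25 599/120
  161/40 29/10 447/100 511/120
  5/2 63/20 173/60 157/36

Answer: 447/100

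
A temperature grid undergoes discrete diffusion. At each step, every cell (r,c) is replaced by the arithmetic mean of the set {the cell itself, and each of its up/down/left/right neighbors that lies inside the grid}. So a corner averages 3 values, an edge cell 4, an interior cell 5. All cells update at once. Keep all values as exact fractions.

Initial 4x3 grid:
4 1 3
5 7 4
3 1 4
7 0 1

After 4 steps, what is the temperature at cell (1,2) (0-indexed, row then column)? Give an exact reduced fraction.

Step 1: cell (1,2) = 9/2
Step 2: cell (1,2) = 199/60
Step 3: cell (1,2) = 12413/3600
Step 4: cell (1,2) = 357821/108000
Full grid after step 4:
  489607/129600 1035971/288000 457457/129600
  789767/216000 427399/120000 357821/108000
  745307/216000 380449/120000 326591/108000
  406357/129600 842741/288000 351707/129600

Answer: 357821/108000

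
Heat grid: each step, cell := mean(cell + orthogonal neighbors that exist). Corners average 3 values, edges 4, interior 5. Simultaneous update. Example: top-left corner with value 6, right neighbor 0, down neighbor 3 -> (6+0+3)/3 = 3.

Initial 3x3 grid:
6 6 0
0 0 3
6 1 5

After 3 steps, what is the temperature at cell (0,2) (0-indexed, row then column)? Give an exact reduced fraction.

Step 1: cell (0,2) = 3
Step 2: cell (0,2) = 8/3
Step 3: cell (0,2) = 49/18
Full grid after step 3:
  55/18 29/10 49/18
  1039/360 811/300 313/120
  295/108 1913/720 31/12

Answer: 49/18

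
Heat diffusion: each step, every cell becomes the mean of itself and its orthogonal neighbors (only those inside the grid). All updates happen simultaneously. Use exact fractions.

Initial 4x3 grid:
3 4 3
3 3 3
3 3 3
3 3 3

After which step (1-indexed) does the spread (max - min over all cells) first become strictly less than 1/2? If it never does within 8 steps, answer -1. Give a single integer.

Answer: 1

Derivation:
Step 1: max=10/3, min=3, spread=1/3
  -> spread < 1/2 first at step 1
Step 2: max=787/240, min=3, spread=67/240
Step 3: max=6917/2160, min=3, spread=437/2160
Step 4: max=2749531/864000, min=3009/1000, spread=29951/172800
Step 5: max=24543821/7776000, min=10204/3375, spread=206761/1555200
Step 6: max=9787395571/3110400000, min=16365671/5400000, spread=14430763/124416000
Step 7: max=584979741689/186624000000, min=1313652727/432000000, spread=139854109/1492992000
Step 8: max=35014791890251/11197440000000, min=118491228977/38880000000, spread=7114543559/89579520000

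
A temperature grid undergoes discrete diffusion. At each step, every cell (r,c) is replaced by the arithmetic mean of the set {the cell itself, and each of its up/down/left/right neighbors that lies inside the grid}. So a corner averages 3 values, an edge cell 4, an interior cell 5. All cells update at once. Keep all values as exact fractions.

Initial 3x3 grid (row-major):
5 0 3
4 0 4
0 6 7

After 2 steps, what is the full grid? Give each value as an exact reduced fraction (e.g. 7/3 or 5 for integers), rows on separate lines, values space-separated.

After step 1:
  3 2 7/3
  9/4 14/5 7/2
  10/3 13/4 17/3
After step 2:
  29/12 38/15 47/18
  683/240 69/25 143/40
  53/18 301/80 149/36

Answer: 29/12 38/15 47/18
683/240 69/25 143/40
53/18 301/80 149/36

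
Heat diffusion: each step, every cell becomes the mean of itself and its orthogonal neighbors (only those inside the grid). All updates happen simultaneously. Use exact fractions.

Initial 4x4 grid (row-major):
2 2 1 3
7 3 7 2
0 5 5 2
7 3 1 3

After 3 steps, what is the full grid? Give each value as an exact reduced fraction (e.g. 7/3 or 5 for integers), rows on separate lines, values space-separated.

Answer: 1867/540 22231/7200 7733/2400 2077/720
24901/7200 1127/300 6499/2000 3869/1200
5689/1440 21341/6000 3543/1000 3653/1200
7907/2160 1333/360 633/200 217/72

Derivation:
After step 1:
  11/3 2 13/4 2
  3 24/5 18/5 7/2
  19/4 16/5 4 3
  10/3 4 3 2
After step 2:
  26/9 823/240 217/80 35/12
  973/240 83/25 383/100 121/40
  857/240 83/20 84/25 25/8
  145/36 203/60 13/4 8/3
After step 3:
  1867/540 22231/7200 7733/2400 2077/720
  24901/7200 1127/300 6499/2000 3869/1200
  5689/1440 21341/6000 3543/1000 3653/1200
  7907/2160 1333/360 633/200 217/72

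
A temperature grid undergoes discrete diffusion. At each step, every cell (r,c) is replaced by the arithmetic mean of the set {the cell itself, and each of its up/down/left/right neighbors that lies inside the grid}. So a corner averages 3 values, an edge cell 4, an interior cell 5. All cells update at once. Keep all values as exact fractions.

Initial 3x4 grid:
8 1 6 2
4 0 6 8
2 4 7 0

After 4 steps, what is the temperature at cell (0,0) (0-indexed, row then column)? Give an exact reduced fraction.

Answer: 244439/64800

Derivation:
Step 1: cell (0,0) = 13/3
Step 2: cell (0,0) = 139/36
Step 3: cell (0,0) = 100/27
Step 4: cell (0,0) = 244439/64800
Full grid after step 4:
  244439/64800 52553/13500 231347/54000 143017/32400
  1566761/432000 700579/180000 187301/45000 243527/54000
  234539/64800 203087/54000 4739/1125 47389/10800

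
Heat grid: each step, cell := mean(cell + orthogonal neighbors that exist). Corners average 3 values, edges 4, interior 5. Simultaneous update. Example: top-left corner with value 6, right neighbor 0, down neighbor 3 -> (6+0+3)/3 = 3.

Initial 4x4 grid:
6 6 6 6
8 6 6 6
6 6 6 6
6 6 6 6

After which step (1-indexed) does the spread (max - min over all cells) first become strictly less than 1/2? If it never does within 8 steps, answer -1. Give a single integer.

Answer: 3

Derivation:
Step 1: max=20/3, min=6, spread=2/3
Step 2: max=391/60, min=6, spread=31/60
Step 3: max=3451/540, min=6, spread=211/540
  -> spread < 1/2 first at step 3
Step 4: max=340843/54000, min=6, spread=16843/54000
Step 5: max=3054643/486000, min=27079/4500, spread=130111/486000
Step 6: max=91122367/14580000, min=1627159/270000, spread=3255781/14580000
Step 7: max=2724753691/437400000, min=1631107/270000, spread=82360351/437400000
Step 8: max=81483316891/13122000000, min=294106441/48600000, spread=2074577821/13122000000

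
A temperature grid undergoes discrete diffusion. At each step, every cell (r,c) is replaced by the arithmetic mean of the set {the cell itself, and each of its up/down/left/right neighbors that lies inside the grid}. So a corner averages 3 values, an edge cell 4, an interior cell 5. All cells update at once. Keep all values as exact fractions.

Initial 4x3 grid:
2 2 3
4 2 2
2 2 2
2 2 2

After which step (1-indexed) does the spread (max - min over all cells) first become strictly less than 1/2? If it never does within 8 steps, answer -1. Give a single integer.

Step 1: max=8/3, min=2, spread=2/3
Step 2: max=151/60, min=2, spread=31/60
Step 3: max=5329/2160, min=97/48, spread=241/540
  -> spread < 1/2 first at step 3
Step 4: max=311363/129600, min=14951/7200, spread=8449/25920
Step 5: max=18486757/7776000, min=453977/216000, spread=428717/1555200
Step 6: max=1094626943/466560000, min=13817819/6480000, spread=3989759/18662400
Step 7: max=65145628837/27993600000, min=418211273/194400000, spread=196928221/1119744000
Step 8: max=3878860854383/1679616000000, min=12649533191/5832000000, spread=1886362363/13436928000

Answer: 3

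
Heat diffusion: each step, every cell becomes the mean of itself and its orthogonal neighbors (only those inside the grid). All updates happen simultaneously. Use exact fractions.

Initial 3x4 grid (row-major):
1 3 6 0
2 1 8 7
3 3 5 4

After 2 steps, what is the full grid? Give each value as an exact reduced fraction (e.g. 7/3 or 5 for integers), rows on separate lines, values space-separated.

After step 1:
  2 11/4 17/4 13/3
  7/4 17/5 27/5 19/4
  8/3 3 5 16/3
After step 2:
  13/6 31/10 251/60 40/9
  589/240 163/50 114/25 1189/240
  89/36 211/60 281/60 181/36

Answer: 13/6 31/10 251/60 40/9
589/240 163/50 114/25 1189/240
89/36 211/60 281/60 181/36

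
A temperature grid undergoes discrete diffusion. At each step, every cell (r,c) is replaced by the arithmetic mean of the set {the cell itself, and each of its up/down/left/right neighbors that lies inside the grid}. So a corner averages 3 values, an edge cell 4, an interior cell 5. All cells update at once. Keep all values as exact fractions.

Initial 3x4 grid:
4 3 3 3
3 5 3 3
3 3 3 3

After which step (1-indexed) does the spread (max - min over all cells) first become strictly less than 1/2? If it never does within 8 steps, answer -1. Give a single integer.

Answer: 3

Derivation:
Step 1: max=15/4, min=3, spread=3/4
Step 2: max=65/18, min=3, spread=11/18
Step 3: max=50251/14400, min=613/200, spread=1223/2880
  -> spread < 1/2 first at step 3
Step 4: max=449191/129600, min=11191/3600, spread=9263/25920
Step 5: max=176851411/51840000, min=2266013/720000, spread=547939/2073600
Step 6: max=1584887101/466560000, min=2568301/810000, spread=4221829/18662400
Step 7: max=94374020159/27993600000, min=2759569751/864000000, spread=24819801133/139968000000
Step 8: max=5639445373981/1679616000000, min=74843886623/23328000000, spread=2005484297/13436928000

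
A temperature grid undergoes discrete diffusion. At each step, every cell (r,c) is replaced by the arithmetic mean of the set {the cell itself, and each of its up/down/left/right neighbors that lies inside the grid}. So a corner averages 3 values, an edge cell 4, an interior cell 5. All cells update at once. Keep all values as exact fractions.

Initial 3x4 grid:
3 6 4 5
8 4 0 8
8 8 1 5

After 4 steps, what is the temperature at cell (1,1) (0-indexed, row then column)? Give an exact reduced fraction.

Step 1: cell (1,1) = 26/5
Step 2: cell (1,1) = 477/100
Step 3: cell (1,1) = 15119/3000
Step 4: cell (1,1) = 1798277/360000
Full grid after step 4:
  679457/129600 16513/3375 60847/13500 286921/64800
  4755373/864000 1798277/360000 25543/5625 1896739/432000
  242069/43200 373069/72000 993427/216000 142523/32400

Answer: 1798277/360000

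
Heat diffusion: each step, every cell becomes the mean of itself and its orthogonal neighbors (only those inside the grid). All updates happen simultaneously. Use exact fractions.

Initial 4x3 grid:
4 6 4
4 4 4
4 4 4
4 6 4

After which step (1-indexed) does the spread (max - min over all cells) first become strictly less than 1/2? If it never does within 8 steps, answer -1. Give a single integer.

Step 1: max=14/3, min=4, spread=2/3
Step 2: max=547/120, min=213/50, spread=179/600
  -> spread < 1/2 first at step 2
Step 3: max=4757/1080, min=1933/450, spread=589/5400
Step 4: max=1893307/432000, min=778853/180000, spread=120299/2160000
Step 5: max=113026913/25920000, min=7027723/1620000, spread=116669/5184000
Step 6: max=6772422067/1555200000, min=2814270893/648000000, spread=90859619/7776000000
Step 7: max=405981719753/93312000000, min=168958028887/38880000000, spread=2412252121/466560000000
Step 8: max=24350505835627/5598720000000, min=10140049510133/2332800000000, spread=71935056539/27993600000000

Answer: 2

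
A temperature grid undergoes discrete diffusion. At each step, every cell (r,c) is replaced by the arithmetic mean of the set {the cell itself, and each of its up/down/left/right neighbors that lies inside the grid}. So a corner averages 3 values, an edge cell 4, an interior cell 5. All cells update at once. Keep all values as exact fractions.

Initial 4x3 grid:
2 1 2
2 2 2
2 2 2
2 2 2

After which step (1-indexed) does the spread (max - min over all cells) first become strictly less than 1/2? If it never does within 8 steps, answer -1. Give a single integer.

Answer: 1

Derivation:
Step 1: max=2, min=5/3, spread=1/3
  -> spread < 1/2 first at step 1
Step 2: max=2, min=413/240, spread=67/240
Step 3: max=2, min=3883/2160, spread=437/2160
Step 4: max=1991/1000, min=1570469/864000, spread=29951/172800
Step 5: max=6671/3375, min=14336179/7776000, spread=206761/1555200
Step 6: max=10634329/5400000, min=5764604429/3110400000, spread=14430763/124416000
Step 7: max=846347273/432000000, min=348140258311/186624000000, spread=139854109/1492992000
Step 8: max=75908771023/38880000000, min=20972408109749/11197440000000, spread=7114543559/89579520000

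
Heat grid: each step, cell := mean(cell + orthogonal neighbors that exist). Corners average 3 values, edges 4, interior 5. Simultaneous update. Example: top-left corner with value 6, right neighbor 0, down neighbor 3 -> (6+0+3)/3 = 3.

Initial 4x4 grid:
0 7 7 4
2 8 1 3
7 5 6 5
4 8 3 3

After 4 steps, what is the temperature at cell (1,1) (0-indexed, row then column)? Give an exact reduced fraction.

Answer: 24167/5000

Derivation:
Step 1: cell (1,1) = 23/5
Step 2: cell (1,1) = 523/100
Step 3: cell (1,1) = 577/125
Step 4: cell (1,1) = 24167/5000
Full grid after step 4:
  4127/900 325963/72000 998473/216000 284041/64800
  334733/72000 24167/5000 6491/1440 479789/108000
  1108031/216000 881387/180000 428279/90000 463889/108000
  336509/64800 17549/3375 126011/27000 144719/32400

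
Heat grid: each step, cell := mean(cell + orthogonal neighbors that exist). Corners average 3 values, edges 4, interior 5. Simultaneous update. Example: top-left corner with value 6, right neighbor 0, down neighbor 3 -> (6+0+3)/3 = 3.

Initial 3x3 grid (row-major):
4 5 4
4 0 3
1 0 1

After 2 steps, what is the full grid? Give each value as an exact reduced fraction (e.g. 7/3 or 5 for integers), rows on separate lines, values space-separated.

After step 1:
  13/3 13/4 4
  9/4 12/5 2
  5/3 1/2 4/3
After step 2:
  59/18 839/240 37/12
  213/80 52/25 73/30
  53/36 59/40 23/18

Answer: 59/18 839/240 37/12
213/80 52/25 73/30
53/36 59/40 23/18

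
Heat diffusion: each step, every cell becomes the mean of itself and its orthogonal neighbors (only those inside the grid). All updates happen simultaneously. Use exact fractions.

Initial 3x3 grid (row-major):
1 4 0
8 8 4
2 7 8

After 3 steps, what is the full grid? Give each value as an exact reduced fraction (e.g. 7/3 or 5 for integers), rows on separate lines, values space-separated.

Answer: 2423/540 6781/1600 9217/2160
23993/4800 10241/2000 491/100
3043/540 27143/4800 12257/2160

Derivation:
After step 1:
  13/3 13/4 8/3
  19/4 31/5 5
  17/3 25/4 19/3
After step 2:
  37/9 329/80 131/36
  419/80 509/100 101/20
  50/9 489/80 211/36
After step 3:
  2423/540 6781/1600 9217/2160
  23993/4800 10241/2000 491/100
  3043/540 27143/4800 12257/2160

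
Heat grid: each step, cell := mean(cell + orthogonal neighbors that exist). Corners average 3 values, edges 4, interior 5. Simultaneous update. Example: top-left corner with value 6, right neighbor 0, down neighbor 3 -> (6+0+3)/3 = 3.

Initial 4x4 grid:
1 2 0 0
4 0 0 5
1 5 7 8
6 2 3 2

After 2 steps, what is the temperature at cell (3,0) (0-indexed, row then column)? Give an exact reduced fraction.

Step 1: cell (3,0) = 3
Step 2: cell (3,0) = 11/3
Full grid after step 2:
  55/36 347/240 319/240 65/36
  301/120 197/100 259/100 769/240
  23/8 89/25 19/5 1061/240
  11/3 27/8 493/120 40/9

Answer: 11/3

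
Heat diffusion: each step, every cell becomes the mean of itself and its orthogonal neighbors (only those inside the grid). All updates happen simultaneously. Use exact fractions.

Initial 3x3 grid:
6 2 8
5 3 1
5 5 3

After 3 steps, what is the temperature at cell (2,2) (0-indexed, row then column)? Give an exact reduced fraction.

Step 1: cell (2,2) = 3
Step 2: cell (2,2) = 43/12
Step 3: cell (2,2) = 863/240
Full grid after step 3:
  4651/1080 20093/4800 4121/1080
  63379/14400 7841/2000 54479/14400
  3049/720 4817/1200 863/240

Answer: 863/240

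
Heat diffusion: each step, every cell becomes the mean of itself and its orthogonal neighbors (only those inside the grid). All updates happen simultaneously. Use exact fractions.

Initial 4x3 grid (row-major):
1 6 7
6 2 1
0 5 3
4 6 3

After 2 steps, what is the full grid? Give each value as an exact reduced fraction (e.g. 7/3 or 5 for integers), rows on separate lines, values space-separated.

After step 1:
  13/3 4 14/3
  9/4 4 13/4
  15/4 16/5 3
  10/3 9/2 4
After step 2:
  127/36 17/4 143/36
  43/12 167/50 179/48
  47/15 369/100 269/80
  139/36 451/120 23/6

Answer: 127/36 17/4 143/36
43/12 167/50 179/48
47/15 369/100 269/80
139/36 451/120 23/6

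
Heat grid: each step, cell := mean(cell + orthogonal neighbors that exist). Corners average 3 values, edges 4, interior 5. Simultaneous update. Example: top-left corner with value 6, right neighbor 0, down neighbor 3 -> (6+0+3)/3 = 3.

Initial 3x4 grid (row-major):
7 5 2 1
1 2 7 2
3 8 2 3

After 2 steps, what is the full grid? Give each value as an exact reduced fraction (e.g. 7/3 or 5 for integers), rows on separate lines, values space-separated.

Answer: 139/36 1001/240 149/48 26/9
971/240 93/25 98/25 41/16
11/3 347/80 169/48 127/36

Derivation:
After step 1:
  13/3 4 15/4 5/3
  13/4 23/5 3 13/4
  4 15/4 5 7/3
After step 2:
  139/36 1001/240 149/48 26/9
  971/240 93/25 98/25 41/16
  11/3 347/80 169/48 127/36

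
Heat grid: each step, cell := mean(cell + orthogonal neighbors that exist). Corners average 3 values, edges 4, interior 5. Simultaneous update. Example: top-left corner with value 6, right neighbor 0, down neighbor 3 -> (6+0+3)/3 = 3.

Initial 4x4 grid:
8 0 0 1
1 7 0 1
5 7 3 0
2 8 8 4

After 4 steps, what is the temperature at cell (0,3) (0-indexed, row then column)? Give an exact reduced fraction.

Answer: 47399/32400

Derivation:
Step 1: cell (0,3) = 2/3
Step 2: cell (0,3) = 17/36
Step 3: cell (0,3) = 1271/1080
Step 4: cell (0,3) = 47399/32400
Full grid after step 4:
  6407/1800 103271/36000 228809/108000 47399/32400
  46577/12000 107/30 228467/90000 55661/27000
  18659/4000 21151/5000 109939/30000 26593/9000
  743/150 58667/12000 152957/36000 40763/10800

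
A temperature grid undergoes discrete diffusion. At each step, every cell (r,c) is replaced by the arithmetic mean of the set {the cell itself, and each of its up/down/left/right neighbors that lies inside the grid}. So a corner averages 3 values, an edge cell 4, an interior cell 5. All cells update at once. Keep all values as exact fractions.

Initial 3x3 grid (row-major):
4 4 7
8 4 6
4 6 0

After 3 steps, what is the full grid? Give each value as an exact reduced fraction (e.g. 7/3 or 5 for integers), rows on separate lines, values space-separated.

Answer: 11411/2160 23849/4800 2719/540
1123/225 5019/1000 65897/14400
1811/360 3629/800 3257/720

Derivation:
After step 1:
  16/3 19/4 17/3
  5 28/5 17/4
  6 7/2 4
After step 2:
  181/36 427/80 44/9
  329/60 231/50 1171/240
  29/6 191/40 47/12
After step 3:
  11411/2160 23849/4800 2719/540
  1123/225 5019/1000 65897/14400
  1811/360 3629/800 3257/720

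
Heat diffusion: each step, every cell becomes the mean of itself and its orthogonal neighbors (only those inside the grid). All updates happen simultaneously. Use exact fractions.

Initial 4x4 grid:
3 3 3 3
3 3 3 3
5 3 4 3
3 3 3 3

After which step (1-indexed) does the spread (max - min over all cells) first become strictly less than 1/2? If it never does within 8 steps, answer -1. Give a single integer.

Step 1: max=11/3, min=3, spread=2/3
Step 2: max=107/30, min=3, spread=17/30
Step 3: max=7441/2160, min=1213/400, spread=2227/5400
  -> spread < 1/2 first at step 3
Step 4: max=363833/108000, min=21991/7200, spread=2123/6750
Step 5: max=6522121/1944000, min=666853/216000, spread=130111/486000
Step 6: max=193637743/58320000, min=20068291/6480000, spread=3255781/14580000
Step 7: max=5781418681/1749600000, min=605775253/194400000, spread=82360351/437400000
Step 8: max=172431656623/52488000000, min=18237038371/5832000000, spread=2074577821/13122000000

Answer: 3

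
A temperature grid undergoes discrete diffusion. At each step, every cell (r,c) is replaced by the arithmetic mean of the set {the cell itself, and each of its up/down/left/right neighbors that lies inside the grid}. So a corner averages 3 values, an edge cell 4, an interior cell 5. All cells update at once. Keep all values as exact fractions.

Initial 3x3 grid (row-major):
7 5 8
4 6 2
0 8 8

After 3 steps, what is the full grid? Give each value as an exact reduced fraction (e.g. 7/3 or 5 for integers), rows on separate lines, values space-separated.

After step 1:
  16/3 13/2 5
  17/4 5 6
  4 11/2 6
After step 2:
  193/36 131/24 35/6
  223/48 109/20 11/2
  55/12 41/8 35/6
After step 3:
  2227/432 7957/1440 403/72
  14429/2880 6283/1200 1357/240
  689/144 2519/480 395/72

Answer: 2227/432 7957/1440 403/72
14429/2880 6283/1200 1357/240
689/144 2519/480 395/72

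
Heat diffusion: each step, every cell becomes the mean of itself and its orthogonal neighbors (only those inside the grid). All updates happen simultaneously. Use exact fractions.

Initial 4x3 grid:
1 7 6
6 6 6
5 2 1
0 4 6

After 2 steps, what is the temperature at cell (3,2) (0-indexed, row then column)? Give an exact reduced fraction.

Answer: 125/36

Derivation:
Step 1: cell (3,2) = 11/3
Step 2: cell (3,2) = 125/36
Full grid after step 2:
  85/18 107/20 193/36
  1069/240 93/20 607/120
  287/80 19/5 473/120
  37/12 199/60 125/36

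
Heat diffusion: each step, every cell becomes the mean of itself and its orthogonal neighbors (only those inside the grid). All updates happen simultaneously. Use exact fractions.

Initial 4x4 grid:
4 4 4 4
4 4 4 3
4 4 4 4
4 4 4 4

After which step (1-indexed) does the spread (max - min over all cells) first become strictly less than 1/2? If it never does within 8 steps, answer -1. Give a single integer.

Answer: 1

Derivation:
Step 1: max=4, min=11/3, spread=1/3
  -> spread < 1/2 first at step 1
Step 2: max=4, min=449/120, spread=31/120
Step 3: max=4, min=4109/1080, spread=211/1080
Step 4: max=4, min=415157/108000, spread=16843/108000
Step 5: max=35921/9000, min=3749357/972000, spread=130111/972000
Step 6: max=2152841/540000, min=112997633/29160000, spread=3255781/29160000
Step 7: max=2148893/540000, min=3398846309/874800000, spread=82360351/874800000
Step 8: max=386293559/97200000, min=102224683109/26244000000, spread=2074577821/26244000000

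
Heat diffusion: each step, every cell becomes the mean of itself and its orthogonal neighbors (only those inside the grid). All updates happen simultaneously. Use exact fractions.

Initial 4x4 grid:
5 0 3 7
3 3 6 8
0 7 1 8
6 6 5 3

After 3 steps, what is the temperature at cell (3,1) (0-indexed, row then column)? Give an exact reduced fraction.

Answer: 3719/800

Derivation:
Step 1: cell (3,1) = 6
Step 2: cell (3,1) = 343/80
Step 3: cell (3,1) = 3719/800
Full grid after step 3:
  3359/1080 24559/7200 10933/2400 26/5
  23299/7200 11663/3000 2251/500 13223/2400
  9617/2400 803/200 74/15 1469/288
  1499/360 3719/800 6643/1440 2801/540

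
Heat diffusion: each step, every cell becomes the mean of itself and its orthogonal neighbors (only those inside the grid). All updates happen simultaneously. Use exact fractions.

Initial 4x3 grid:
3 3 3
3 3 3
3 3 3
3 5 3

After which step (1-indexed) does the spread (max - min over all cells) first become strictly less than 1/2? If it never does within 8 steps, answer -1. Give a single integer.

Answer: 3

Derivation:
Step 1: max=11/3, min=3, spread=2/3
Step 2: max=427/120, min=3, spread=67/120
Step 3: max=3677/1080, min=3, spread=437/1080
  -> spread < 1/2 first at step 3
Step 4: max=1453531/432000, min=1509/500, spread=29951/86400
Step 5: max=12879821/3888000, min=10283/3375, spread=206761/777600
Step 6: max=5121795571/1555200000, min=8265671/2700000, spread=14430763/62208000
Step 7: max=305043741689/93312000000, min=665652727/216000000, spread=139854109/746496000
Step 8: max=18218631890251/5598720000000, min=60171228977/19440000000, spread=7114543559/44789760000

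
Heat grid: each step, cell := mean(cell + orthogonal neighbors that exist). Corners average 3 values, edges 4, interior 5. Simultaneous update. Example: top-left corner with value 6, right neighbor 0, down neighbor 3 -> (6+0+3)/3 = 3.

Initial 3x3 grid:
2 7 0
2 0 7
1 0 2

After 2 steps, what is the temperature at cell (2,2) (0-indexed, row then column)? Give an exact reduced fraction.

Answer: 2

Derivation:
Step 1: cell (2,2) = 3
Step 2: cell (2,2) = 2
Full grid after step 2:
  43/18 827/240 55/18
  547/240 97/50 787/240
  1 159/80 2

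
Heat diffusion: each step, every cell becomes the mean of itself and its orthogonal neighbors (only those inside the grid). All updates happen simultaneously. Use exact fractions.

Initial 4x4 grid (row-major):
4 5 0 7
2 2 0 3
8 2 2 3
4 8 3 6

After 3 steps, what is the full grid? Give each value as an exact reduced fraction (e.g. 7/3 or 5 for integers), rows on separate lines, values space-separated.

Answer: 7087/2160 4301/1440 19961/7200 3127/1080
1319/360 18073/6000 8413/3000 20921/7200
7459/1800 2897/750 1271/400 8011/2400
664/135 7699/1800 803/200 529/144

Derivation:
After step 1:
  11/3 11/4 3 10/3
  4 11/5 7/5 13/4
  4 22/5 2 7/2
  20/3 17/4 19/4 4
After step 2:
  125/36 697/240 629/240 115/36
  52/15 59/20 237/100 689/240
  143/30 337/100 321/100 51/16
  179/36 301/60 15/4 49/12
After step 3:
  7087/2160 4301/1440 19961/7200 3127/1080
  1319/360 18073/6000 8413/3000 20921/7200
  7459/1800 2897/750 1271/400 8011/2400
  664/135 7699/1800 803/200 529/144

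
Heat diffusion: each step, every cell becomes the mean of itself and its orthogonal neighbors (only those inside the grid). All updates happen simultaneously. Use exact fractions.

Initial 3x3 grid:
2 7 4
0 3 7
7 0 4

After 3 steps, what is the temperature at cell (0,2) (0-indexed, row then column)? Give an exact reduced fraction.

Step 1: cell (0,2) = 6
Step 2: cell (0,2) = 29/6
Step 3: cell (0,2) = 533/120
Full grid after step 3:
  311/90 299/75 533/120
  5801/1800 1833/500 30229/7200
  3277/1080 8243/2400 2071/540

Answer: 533/120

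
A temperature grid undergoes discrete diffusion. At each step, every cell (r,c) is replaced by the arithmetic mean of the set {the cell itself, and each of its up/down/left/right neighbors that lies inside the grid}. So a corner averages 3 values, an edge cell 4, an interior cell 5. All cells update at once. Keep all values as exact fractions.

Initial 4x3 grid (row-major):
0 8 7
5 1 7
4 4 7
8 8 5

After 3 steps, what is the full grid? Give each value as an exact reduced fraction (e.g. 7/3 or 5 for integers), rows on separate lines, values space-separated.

After step 1:
  13/3 4 22/3
  5/2 5 11/2
  21/4 24/5 23/4
  20/3 25/4 20/3
After step 2:
  65/18 31/6 101/18
  205/48 109/25 283/48
  1153/240 541/100 1363/240
  109/18 1463/240 56/9
After step 3:
  1879/432 8437/1800 2401/432
  30683/7200 7531/1500 38783/7200
  36973/7200 31619/6000 41773/7200
  763/135 85621/14400 6479/1080

Answer: 1879/432 8437/1800 2401/432
30683/7200 7531/1500 38783/7200
36973/7200 31619/6000 41773/7200
763/135 85621/14400 6479/1080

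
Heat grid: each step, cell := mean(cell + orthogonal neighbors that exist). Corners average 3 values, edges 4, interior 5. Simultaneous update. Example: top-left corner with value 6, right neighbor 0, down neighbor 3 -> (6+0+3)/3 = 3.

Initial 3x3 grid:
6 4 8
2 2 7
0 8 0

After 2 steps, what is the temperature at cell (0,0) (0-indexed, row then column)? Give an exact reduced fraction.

Step 1: cell (0,0) = 4
Step 2: cell (0,0) = 23/6
Full grid after step 2:
  23/6 299/60 187/36
  433/120 377/100 1211/240
  25/9 463/120 47/12

Answer: 23/6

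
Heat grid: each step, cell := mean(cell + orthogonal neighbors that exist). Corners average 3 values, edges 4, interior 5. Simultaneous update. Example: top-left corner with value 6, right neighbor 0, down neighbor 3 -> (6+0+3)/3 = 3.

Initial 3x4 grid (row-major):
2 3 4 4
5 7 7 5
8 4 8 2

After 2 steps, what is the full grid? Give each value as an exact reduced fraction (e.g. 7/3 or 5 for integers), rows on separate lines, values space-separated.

After step 1:
  10/3 4 9/2 13/3
  11/2 26/5 31/5 9/2
  17/3 27/4 21/4 5
After step 2:
  77/18 511/120 571/120 40/9
  197/40 553/100 513/100 601/120
  215/36 343/60 29/5 59/12

Answer: 77/18 511/120 571/120 40/9
197/40 553/100 513/100 601/120
215/36 343/60 29/5 59/12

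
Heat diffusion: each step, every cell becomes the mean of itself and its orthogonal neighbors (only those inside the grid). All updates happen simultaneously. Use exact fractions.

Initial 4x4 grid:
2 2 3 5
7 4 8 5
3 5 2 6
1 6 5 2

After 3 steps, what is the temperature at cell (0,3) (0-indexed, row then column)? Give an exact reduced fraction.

Step 1: cell (0,3) = 13/3
Step 2: cell (0,3) = 89/18
Step 3: cell (0,3) = 2441/540
Full grid after step 3:
  8437/2160 28021/7200 32453/7200 2441/540
  14033/3600 26287/6000 659/150 35003/7200
  14797/3600 3073/750 27617/6000 31691/7200
  415/108 14947/3600 14743/3600 9467/2160

Answer: 2441/540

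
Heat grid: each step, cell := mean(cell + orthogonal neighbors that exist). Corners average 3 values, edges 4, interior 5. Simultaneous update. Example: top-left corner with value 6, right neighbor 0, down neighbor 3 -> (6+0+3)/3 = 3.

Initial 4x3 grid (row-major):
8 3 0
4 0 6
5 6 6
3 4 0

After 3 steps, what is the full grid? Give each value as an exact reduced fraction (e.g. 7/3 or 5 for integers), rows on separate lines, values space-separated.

After step 1:
  5 11/4 3
  17/4 19/5 3
  9/2 21/5 9/2
  4 13/4 10/3
After step 2:
  4 291/80 35/12
  351/80 18/5 143/40
  339/80 81/20 451/120
  47/12 887/240 133/36
After step 3:
  481/120 3397/960 2431/720
  649/160 77/20 277/80
  1991/480 2321/600 1357/360
  79/20 11057/2880 8027/2160

Answer: 481/120 3397/960 2431/720
649/160 77/20 277/80
1991/480 2321/600 1357/360
79/20 11057/2880 8027/2160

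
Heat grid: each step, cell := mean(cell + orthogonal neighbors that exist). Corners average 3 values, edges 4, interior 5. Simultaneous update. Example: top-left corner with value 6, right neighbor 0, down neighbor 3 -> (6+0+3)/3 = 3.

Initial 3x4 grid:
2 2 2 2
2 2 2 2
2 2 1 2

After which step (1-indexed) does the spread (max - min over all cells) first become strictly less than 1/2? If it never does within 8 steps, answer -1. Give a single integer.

Answer: 1

Derivation:
Step 1: max=2, min=5/3, spread=1/3
  -> spread < 1/2 first at step 1
Step 2: max=2, min=209/120, spread=31/120
Step 3: max=2, min=1949/1080, spread=211/1080
Step 4: max=3553/1800, min=199103/108000, spread=14077/108000
Step 5: max=212317/108000, min=1803593/972000, spread=5363/48600
Step 6: max=117131/60000, min=54579191/29160000, spread=93859/1166400
Step 7: max=189063533/97200000, min=3288925519/1749600000, spread=4568723/69984000
Step 8: max=5650381111/2916000000, min=198171564371/104976000000, spread=8387449/167961600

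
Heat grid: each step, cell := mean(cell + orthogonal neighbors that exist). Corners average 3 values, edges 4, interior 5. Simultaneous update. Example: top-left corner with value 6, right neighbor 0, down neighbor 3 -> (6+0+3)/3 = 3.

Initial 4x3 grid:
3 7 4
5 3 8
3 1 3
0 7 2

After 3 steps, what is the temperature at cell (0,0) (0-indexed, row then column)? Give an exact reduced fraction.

Step 1: cell (0,0) = 5
Step 2: cell (0,0) = 17/4
Step 3: cell (0,0) = 397/90
Full grid after step 3:
  397/90 66469/14400 10733/2160
  9209/2400 1586/375 1997/450
  23387/7200 21191/6000 4577/1200
  6569/2160 22727/7200 1259/360

Answer: 397/90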